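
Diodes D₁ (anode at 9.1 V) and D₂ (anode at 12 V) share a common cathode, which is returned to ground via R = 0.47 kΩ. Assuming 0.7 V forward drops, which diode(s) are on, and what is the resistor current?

Only D₂ conducts; I_R ≈ 24 mA

Assume both conduct. Then node N would need to be at both 9.1−0.7 = 8.4 V and 12−0.7 = 11.3 V, which is impossible.
Assume only D₂ conducts: V_N = 12 − 0.7 = 11.3 V, so I_R = 11.3/0.47 = 24 mA.
Check D₁: its anode-to-cathode voltage is 9.1 − 11.3 = -2.2 V < 0.7 V, so it is off. The assumption is consistent.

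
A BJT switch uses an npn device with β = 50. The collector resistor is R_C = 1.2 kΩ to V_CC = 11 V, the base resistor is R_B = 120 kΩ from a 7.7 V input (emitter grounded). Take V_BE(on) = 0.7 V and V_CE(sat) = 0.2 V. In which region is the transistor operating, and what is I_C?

Assume active. Base-emitter loop: I_B = (V_BB − V_BE)/R_B = (7.7 − 0.7)/120 = 0.0583 mA.
I_C = β·I_B = 50×0.0583 = 2.92 mA.
V_CE = V_CC − I_C·R_C = 11 − 2.92×1.2 = 7.5 V > V_CE(sat), so the active-region assumption holds.

active; I_C ≈ 2.9 mA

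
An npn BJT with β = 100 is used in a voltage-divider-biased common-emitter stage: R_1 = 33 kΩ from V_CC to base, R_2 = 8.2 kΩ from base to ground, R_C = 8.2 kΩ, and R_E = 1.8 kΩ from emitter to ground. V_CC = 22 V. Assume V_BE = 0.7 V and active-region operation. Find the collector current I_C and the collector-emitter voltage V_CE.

I_C ≈ 2 mA, V_CE ≈ 2.4 V

Thevenize the base divider: V_Th = V_CC·R_2/(R_1+R_2) = 22×8.2/41.2 = 4.38 V, R_Th = R_1‖R_2 = 6.57 kΩ.
Base-emitter loop: V_Th = I_B·R_Th + V_BE + (β+1)I_B·R_E, so I_B = (4.38 − 0.7) / (6.57 + 101×1.8) = 0.0195 mA.
I_C = β·I_B = 100×0.0195 = 1.95 mA, and I_E = (β+1)I_B = 1.97 mA.
V_CE = V_CC − I_C·R_C − I_E·R_E = 22 − 1.95×8.2 − 1.97×1.8 = 2.44 V.
V_CE = 2.44 V > 0.2 V confirms active-region operation.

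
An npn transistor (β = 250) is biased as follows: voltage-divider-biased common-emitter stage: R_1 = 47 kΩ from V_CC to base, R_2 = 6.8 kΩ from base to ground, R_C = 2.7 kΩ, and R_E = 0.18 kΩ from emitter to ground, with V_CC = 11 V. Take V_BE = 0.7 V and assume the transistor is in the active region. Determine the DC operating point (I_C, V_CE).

I_C ≈ 3.4 mA, V_CE ≈ 1.3 V

Thevenize the base divider: V_Th = V_CC·R_2/(R_1+R_2) = 11×6.8/53.8 = 1.39 V, R_Th = R_1‖R_2 = 5.94 kΩ.
Base-emitter loop: V_Th = I_B·R_Th + V_BE + (β+1)I_B·R_E, so I_B = (1.39 − 0.7) / (5.94 + 251×0.18) = 0.0135 mA.
I_C = β·I_B = 250×0.0135 = 3.38 mA, and I_E = (β+1)I_B = 3.39 mA.
V_CE = V_CC − I_C·R_C − I_E·R_E = 11 − 3.38×2.7 − 3.39×0.18 = 1.27 V.
V_CE = 1.27 V > 0.2 V confirms active-region operation.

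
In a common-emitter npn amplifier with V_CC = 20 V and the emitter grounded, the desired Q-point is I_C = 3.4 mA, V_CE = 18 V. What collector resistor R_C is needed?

R_C ≈ 0.59 kΩ

Collector loop: V_CC = I_C·R_C + V_CE.
R_C = (V_CC − V_CE)/I_C = (20 − 18)/3.4 = 0.588 kΩ.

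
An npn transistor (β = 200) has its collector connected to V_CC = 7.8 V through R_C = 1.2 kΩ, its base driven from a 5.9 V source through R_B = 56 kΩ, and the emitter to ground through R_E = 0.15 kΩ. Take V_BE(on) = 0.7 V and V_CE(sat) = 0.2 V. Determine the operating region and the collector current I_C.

saturation; I_C ≈ 5.6 mA

Assume active: I_B = (5.9 − 0.7)/(56 + 201×0.15) = 0.0604 mA, I_C = β·I_B = 12.1 mA.
Then V_CE = 7.8 − 12.1×1.2 − 12.1×0.15 = -8.51 V < 0.2 V — the active assumption fails.
Re-solve with V_CE = 0.2 V. KCL at the emitter: V_E/R_E = (V_BB−0.7−V_E)/R_B + (V_CC−0.2−V_E)/R_C, giving V_E = 0.855 V.
I_C = (V_CC − 0.2 − V_E)/R_C = (7.6 − 0.855)/1.2 = 5.62 mA.
Check: I_B = (5.2 − 0.855)/56 = 0.0776 mA, and β·I_B = 15.5 mA > I_C, confirming saturation.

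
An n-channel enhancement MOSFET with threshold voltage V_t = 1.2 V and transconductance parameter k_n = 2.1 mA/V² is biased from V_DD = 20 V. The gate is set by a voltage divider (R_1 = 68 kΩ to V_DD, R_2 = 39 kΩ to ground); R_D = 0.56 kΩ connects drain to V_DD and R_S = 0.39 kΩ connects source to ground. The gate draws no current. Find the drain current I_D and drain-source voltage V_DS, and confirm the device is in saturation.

I_D ≈ 8.4 mA, V_DS ≈ 12 V

V_G = V_DD·R_2/(R_1+R_2) = 20×39/107 = 7.29 V.
Assume saturation: I_D = (k_n/2)(V_GS − V_t)² with V_GS = V_G − I_D·R_S = 7.29 − 0.39·I_D.
Substituting gives 0.16·I_D² − 5.99·I_D + 38.9 = 0, with roots I_D = 8.37 or 29.1 mA.
The root I_D = 29.1 mA gives V_GS = -4.07 V ≤ V_t, so take I_D = 8.37 mA.
Then V_GS = 4.02 V and V_DS = V_DD − I_D(R_D+R_S) = 20 − 8.37×0.95 = 12 V.
Saturation requires V_DS ≥ V_GS − V_t = 2.82 V; 12 ≥ 2.82 ✓.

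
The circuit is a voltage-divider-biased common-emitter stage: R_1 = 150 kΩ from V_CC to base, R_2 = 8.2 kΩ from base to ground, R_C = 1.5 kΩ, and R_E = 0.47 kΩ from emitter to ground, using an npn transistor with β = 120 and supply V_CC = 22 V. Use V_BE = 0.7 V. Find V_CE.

V_CE ≈ 20 V

Thevenize the base divider: V_Th = V_CC·R_2/(R_1+R_2) = 22×8.2/158 = 1.14 V, R_Th = R_1‖R_2 = 7.77 kΩ.
Base-emitter loop: V_Th = I_B·R_Th + V_BE + (β+1)I_B·R_E, so I_B = (1.14 − 0.7) / (7.77 + 121×0.47) = 0.00681 mA.
I_C = β·I_B = 120×0.00681 = 0.817 mA, and I_E = (β+1)I_B = 0.824 mA.
V_CE = V_CC − I_C·R_C − I_E·R_E = 22 − 0.817×1.5 − 0.824×0.47 = 20.4 V.
V_CE = 20.4 V > 0.2 V confirms active-region operation.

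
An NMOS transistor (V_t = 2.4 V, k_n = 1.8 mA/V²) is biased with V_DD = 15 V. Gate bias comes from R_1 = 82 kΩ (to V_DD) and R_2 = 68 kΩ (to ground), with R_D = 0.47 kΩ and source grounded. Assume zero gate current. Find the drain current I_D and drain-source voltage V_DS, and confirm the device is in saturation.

V_G = V_DD·R_2/(R_1+R_2) = 15×68/150 = 6.8 V. With the source grounded, V_GS = V_G = 6.8 V.
Assume saturation: I_D = (k_n/2)(V_GS − V_t)² = (1.8/2)×(6.8 − 2.4)² = 0.9×4.4² = 17.4 mA.
V_DS = V_DD − I_D·R_D = 15 − 17.4×0.47 = 6.81 V.
Saturation requires V_DS ≥ V_GS − V_t = 4.4 V; 6.81 ≥ 4.4 ✓.

I_D ≈ 17 mA, V_DS ≈ 6.8 V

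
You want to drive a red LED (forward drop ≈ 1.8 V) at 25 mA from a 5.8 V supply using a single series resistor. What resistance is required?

The resistor drops V_S − V_D = 5.8 − 1.8 = 4 V at 25 mA.
R = 4 V / 25 mA = 0.16 kΩ.

R ≈ 0.16 kΩ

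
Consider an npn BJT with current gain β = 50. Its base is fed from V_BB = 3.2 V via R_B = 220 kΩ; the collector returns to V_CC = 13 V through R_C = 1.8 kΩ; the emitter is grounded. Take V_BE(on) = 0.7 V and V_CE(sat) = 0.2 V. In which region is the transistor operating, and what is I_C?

active; I_C ≈ 0.57 mA

Assume active. Base-emitter loop: I_B = (V_BB − V_BE)/R_B = (3.2 − 0.7)/220 = 0.0114 mA.
I_C = β·I_B = 50×0.0114 = 0.568 mA.
V_CE = V_CC − I_C·R_C = 13 − 0.568×1.8 = 12 V > V_CE(sat), so the active-region assumption holds.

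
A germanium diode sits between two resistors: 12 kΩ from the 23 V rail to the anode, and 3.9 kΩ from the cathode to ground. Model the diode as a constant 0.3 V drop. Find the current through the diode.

I ≈ 1.4 mA

The two resistors are in series with the diode, so KVL gives 23 = I·12 + 0.3 + I·3.9.
I = (23 − 0.3) / (12 + 3.9) kΩ = 22.7 / 15.9 = 1.43 mA.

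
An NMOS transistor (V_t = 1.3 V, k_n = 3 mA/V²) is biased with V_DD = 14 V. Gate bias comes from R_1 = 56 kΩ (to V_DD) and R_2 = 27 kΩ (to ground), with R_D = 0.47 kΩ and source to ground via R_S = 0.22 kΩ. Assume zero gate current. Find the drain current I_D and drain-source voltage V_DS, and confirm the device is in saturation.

V_G = V_DD·R_2/(R_1+R_2) = 14×27/83 = 4.55 V.
Assume saturation: I_D = (k_n/2)(V_GS − V_t)² with V_GS = V_G − I_D·R_S = 4.55 − 0.22·I_D.
Substituting gives 0.0726·I_D² − 3.15·I_D + 15.9 = 0, with roots I_D = 5.83 or 37.5 mA.
The root I_D = 37.5 mA gives V_GS = -3.7 V ≤ V_t, so take I_D = 5.83 mA.
Then V_GS = 3.27 V and V_DS = V_DD − I_D(R_D+R_S) = 14 − 5.83×0.69 = 9.98 V.
Saturation requires V_DS ≥ V_GS − V_t = 1.97 V; 9.98 ≥ 1.97 ✓.

I_D ≈ 5.8 mA, V_DS ≈ 10 V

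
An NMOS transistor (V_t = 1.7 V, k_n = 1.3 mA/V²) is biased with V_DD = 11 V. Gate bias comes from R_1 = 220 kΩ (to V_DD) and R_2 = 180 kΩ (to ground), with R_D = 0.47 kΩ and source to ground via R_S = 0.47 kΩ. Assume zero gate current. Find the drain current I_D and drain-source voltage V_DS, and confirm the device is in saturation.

V_G = V_DD·R_2/(R_1+R_2) = 11×180/400 = 4.95 V.
Assume saturation: I_D = (k_n/2)(V_GS − V_t)² with V_GS = V_G − I_D·R_S = 4.95 − 0.47·I_D.
Substituting gives 0.144·I_D² − 2.99·I_D + 6.87 = 0, with roots I_D = 2.63 or 18.2 mA.
The root I_D = 18.2 mA gives V_GS = -3.59 V ≤ V_t, so take I_D = 2.63 mA.
Then V_GS = 3.71 V and V_DS = V_DD − I_D(R_D+R_S) = 11 − 2.63×0.94 = 8.53 V.
Saturation requires V_DS ≥ V_GS − V_t = 2.01 V; 8.53 ≥ 2.01 ✓.

I_D ≈ 2.6 mA, V_DS ≈ 8.5 V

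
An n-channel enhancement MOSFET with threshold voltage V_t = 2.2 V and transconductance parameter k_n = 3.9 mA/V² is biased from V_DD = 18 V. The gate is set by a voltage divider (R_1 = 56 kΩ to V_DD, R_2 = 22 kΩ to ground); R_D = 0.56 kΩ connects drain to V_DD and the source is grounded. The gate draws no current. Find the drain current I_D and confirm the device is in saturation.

V_G = V_DD·R_2/(R_1+R_2) = 18×22/78 = 5.08 V. With the source grounded, V_GS = V_G = 5.08 V.
Assume saturation: I_D = (k_n/2)(V_GS − V_t)² = (3.9/2)×(5.08 − 2.2)² = 1.95×2.88² = 16.1 mA.
V_DS = V_DD − I_D·R_D = 18 − 16.1×0.56 = 8.96 V.
Saturation requires V_DS ≥ V_GS − V_t = 2.88 V; 8.96 ≥ 2.88 ✓.

I_D ≈ 16 mA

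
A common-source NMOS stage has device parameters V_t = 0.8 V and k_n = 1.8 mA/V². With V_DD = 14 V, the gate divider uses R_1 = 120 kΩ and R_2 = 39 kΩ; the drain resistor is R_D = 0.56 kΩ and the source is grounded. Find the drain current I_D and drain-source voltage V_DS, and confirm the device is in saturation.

V_G = V_DD·R_2/(R_1+R_2) = 14×39/159 = 3.43 V. With the source grounded, V_GS = V_G = 3.43 V.
Assume saturation: I_D = (k_n/2)(V_GS − V_t)² = (1.8/2)×(3.43 − 0.8)² = 0.9×2.63² = 6.24 mA.
V_DS = V_DD − I_D·R_D = 14 − 6.24×0.56 = 10.5 V.
Saturation requires V_DS ≥ V_GS − V_t = 2.63 V; 10.5 ≥ 2.63 ✓.

I_D ≈ 6.2 mA, V_DS ≈ 11 V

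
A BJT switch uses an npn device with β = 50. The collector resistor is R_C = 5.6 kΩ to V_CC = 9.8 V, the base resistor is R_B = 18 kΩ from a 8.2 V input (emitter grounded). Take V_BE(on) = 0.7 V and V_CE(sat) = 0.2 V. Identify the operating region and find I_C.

Assume active: I_B = (8.2 − 0.7)/18 = 0.417 mA, giving I_C = β·I_B = 20.8 mA.
But then V_CE = 9.8 − 20.8×5.6 = -107 V < V_CE(sat) = 0.2 V — impossible in the active region.
So the transistor is saturated. With V_CE = 0.2 V, I_C = (V_CC − 0.2)/R_C = 9.6/5.6 = 1.71 mA.
Check: β·I_B = 20.8 mA > I_C = 1.71 mA, confirming saturation.

saturation; I_C ≈ 1.7 mA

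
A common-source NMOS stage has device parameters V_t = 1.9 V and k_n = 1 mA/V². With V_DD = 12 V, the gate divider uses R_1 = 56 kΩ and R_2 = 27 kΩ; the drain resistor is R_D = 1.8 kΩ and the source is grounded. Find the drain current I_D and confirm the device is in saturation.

I_D ≈ 2 mA

V_G = V_DD·R_2/(R_1+R_2) = 12×27/83 = 3.9 V. With the source grounded, V_GS = V_G = 3.9 V.
Assume saturation: I_D = (k_n/2)(V_GS − V_t)² = (1/2)×(3.9 − 1.9)² = 0.5×2² = 2.01 mA.
V_DS = V_DD − I_D·R_D = 12 − 2.01×1.8 = 8.39 V.
Saturation requires V_DS ≥ V_GS − V_t = 2 V; 8.39 ≥ 2 ✓.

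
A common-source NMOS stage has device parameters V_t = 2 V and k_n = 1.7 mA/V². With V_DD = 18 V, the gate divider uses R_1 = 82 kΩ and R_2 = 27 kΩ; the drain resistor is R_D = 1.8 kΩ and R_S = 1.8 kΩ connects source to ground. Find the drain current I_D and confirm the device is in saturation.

I_D ≈ 0.82 mA

V_G = V_DD·R_2/(R_1+R_2) = 18×27/109 = 4.46 V.
Assume saturation: I_D = (k_n/2)(V_GS − V_t)² with V_GS = V_G − I_D·R_S = 4.46 − 1.8·I_D.
Substituting gives 2.75·I_D² − 8.52·I_D + 5.14 = 0, with roots I_D = 0.82 or 2.27 mA.
The root I_D = 2.27 mA gives V_GS = 0.364 V ≤ V_t, so take I_D = 0.82 mA.
Then V_GS = 2.98 V and V_DS = V_DD − I_D(R_D+R_S) = 18 − 0.82×3.6 = 15 V.
Saturation requires V_DS ≥ V_GS − V_t = 0.982 V; 15 ≥ 0.982 ✓.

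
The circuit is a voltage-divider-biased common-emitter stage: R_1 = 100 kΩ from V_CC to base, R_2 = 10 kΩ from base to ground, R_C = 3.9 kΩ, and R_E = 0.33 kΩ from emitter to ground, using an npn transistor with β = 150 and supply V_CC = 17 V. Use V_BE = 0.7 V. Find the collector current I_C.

Thevenize the base divider: V_Th = V_CC·R_2/(R_1+R_2) = 17×10/110 = 1.55 V, R_Th = R_1‖R_2 = 9.09 kΩ.
Base-emitter loop: V_Th = I_B·R_Th + V_BE + (β+1)I_B·R_E, so I_B = (1.55 − 0.7) / (9.09 + 151×0.33) = 0.0143 mA.
I_C = β·I_B = 150×0.0143 = 2.15 mA, and I_E = (β+1)I_B = 2.17 mA.
V_CE = V_CC − I_C·R_C − I_E·R_E = 17 − 2.15×3.9 − 2.17×0.33 = 7.89 V.
V_CE = 7.89 V > 0.2 V confirms active-region operation.

I_C ≈ 2.2 mA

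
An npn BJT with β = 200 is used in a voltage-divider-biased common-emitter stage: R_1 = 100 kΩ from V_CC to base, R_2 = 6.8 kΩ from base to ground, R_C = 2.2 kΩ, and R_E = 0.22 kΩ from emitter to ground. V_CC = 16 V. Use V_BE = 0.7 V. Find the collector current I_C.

Thevenize the base divider: V_Th = V_CC·R_2/(R_1+R_2) = 16×6.8/107 = 1.02 V, R_Th = R_1‖R_2 = 6.37 kΩ.
Base-emitter loop: V_Th = I_B·R_Th + V_BE + (β+1)I_B·R_E, so I_B = (1.02 − 0.7) / (6.37 + 201×0.22) = 0.0063 mA.
I_C = β·I_B = 200×0.0063 = 1.26 mA, and I_E = (β+1)I_B = 1.27 mA.
V_CE = V_CC − I_C·R_C − I_E·R_E = 16 − 1.26×2.2 − 1.27×0.22 = 12.9 V.
V_CE = 12.9 V > 0.2 V confirms active-region operation.

I_C ≈ 1.3 mA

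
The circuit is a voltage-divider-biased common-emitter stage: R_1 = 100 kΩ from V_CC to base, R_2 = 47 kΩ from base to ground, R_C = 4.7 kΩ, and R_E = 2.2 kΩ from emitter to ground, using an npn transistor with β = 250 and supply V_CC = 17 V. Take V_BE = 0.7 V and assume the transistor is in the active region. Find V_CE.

V_CE ≈ 3 V

Thevenize the base divider: V_Th = V_CC·R_2/(R_1+R_2) = 17×47/147 = 5.44 V, R_Th = R_1‖R_2 = 32 kΩ.
Base-emitter loop: V_Th = I_B·R_Th + V_BE + (β+1)I_B·R_E, so I_B = (5.44 − 0.7) / (32 + 251×2.2) = 0.00811 mA.
I_C = β·I_B = 250×0.00811 = 2.03 mA, and I_E = (β+1)I_B = 2.03 mA.
V_CE = V_CC − I_C·R_C − I_E·R_E = 17 − 2.03×4.7 − 2.03×2.2 = 3 V.
V_CE = 3 V > 0.2 V confirms active-region operation.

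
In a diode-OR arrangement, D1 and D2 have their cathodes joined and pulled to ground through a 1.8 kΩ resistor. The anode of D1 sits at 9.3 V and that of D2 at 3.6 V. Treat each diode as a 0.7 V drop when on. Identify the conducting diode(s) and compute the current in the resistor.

Assume both conduct. Then node N would need to be at both 9.3−0.7 = 8.6 V and 3.6−0.7 = 2.9 V, which is impossible.
Assume only D1 conducts: V_N = 9.3 − 0.7 = 8.6 V, so I_R = 8.6/1.8 = 4.78 mA.
Check D2: its anode-to-cathode voltage is 3.6 − 8.6 = -5 V < 0.7 V, so it is off. The assumption is consistent.

Only D1 conducts; I_R ≈ 4.8 mA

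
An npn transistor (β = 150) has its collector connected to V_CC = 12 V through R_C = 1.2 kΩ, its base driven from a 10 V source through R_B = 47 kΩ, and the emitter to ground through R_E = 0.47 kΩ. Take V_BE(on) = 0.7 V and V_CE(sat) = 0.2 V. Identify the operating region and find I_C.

saturation; I_C ≈ 7 mA

Assume active: I_B = (10 − 0.7)/(47 + 151×0.47) = 0.0788 mA, I_C = β·I_B = 11.8 mA.
Then V_CE = 12 − 11.8×1.2 − 11.9×0.47 = -7.78 V < 0.2 V — the active assumption fails.
Re-solve with V_CE = 0.2 V. KCL at the emitter: V_E/R_E = (V_BB−0.7−V_E)/R_B + (V_CC−0.2−V_E)/R_C, giving V_E = 3.36 V.
I_C = (V_CC − 0.2 − V_E)/R_C = (11.8 − 3.36)/1.2 = 7.03 mA.
Check: I_B = (9.3 − 3.36)/47 = 0.126 mA, and β·I_B = 18.9 mA > I_C, confirming saturation.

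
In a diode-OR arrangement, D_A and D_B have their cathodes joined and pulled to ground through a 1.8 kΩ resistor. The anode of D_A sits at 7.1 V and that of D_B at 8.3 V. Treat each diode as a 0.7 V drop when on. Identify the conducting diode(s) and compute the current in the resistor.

Assume both conduct. Then node N would need to be at both 7.1−0.7 = 6.4 V and 8.3−0.7 = 7.6 V, which is impossible.
Assume only D_B conducts: V_N = 8.3 − 0.7 = 7.6 V, so I_R = 7.6/1.8 = 4.22 mA.
Check D_A: its anode-to-cathode voltage is 7.1 − 7.6 = -0.5 V < 0.7 V, so it is off. The assumption is consistent.

Only D_B conducts; I_R ≈ 4.2 mA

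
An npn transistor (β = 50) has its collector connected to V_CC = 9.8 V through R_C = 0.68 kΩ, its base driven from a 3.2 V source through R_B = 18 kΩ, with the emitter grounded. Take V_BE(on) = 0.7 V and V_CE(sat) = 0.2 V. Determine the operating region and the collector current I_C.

active; I_C ≈ 6.9 mA

Assume active. Base-emitter loop: I_B = (V_BB − V_BE)/R_B = (3.2 − 0.7)/18 = 0.139 mA.
I_C = β·I_B = 50×0.139 = 6.94 mA.
V_CE = V_CC − I_C·R_C = 9.8 − 6.94×0.68 = 5.08 V > V_CE(sat), so the active-region assumption holds.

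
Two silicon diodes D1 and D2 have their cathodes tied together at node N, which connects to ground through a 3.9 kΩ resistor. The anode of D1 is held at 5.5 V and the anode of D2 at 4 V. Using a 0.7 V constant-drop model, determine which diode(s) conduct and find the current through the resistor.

Only D1 conducts; I_R ≈ 1.2 mA

Assume both conduct. Then node N would need to be at both 5.5−0.7 = 4.8 V and 4−0.7 = 3.3 V, which is impossible.
Assume only D1 conducts: V_N = 5.5 − 0.7 = 4.8 V, so I_R = 4.8/3.9 = 1.23 mA.
Check D2: its anode-to-cathode voltage is 4 − 4.8 = -0.8 V < 0.7 V, so it is off. The assumption is consistent.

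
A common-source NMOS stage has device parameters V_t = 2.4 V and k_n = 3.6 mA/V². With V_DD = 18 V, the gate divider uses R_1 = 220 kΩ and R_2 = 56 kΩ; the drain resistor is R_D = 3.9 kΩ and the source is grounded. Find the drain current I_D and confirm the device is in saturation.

I_D ≈ 2.8 mA

V_G = V_DD·R_2/(R_1+R_2) = 18×56/276 = 3.65 V. With the source grounded, V_GS = V_G = 3.65 V.
Assume saturation: I_D = (k_n/2)(V_GS − V_t)² = (3.6/2)×(3.65 − 2.4)² = 1.8×1.25² = 2.82 mA.
V_DS = V_DD − I_D·R_D = 18 − 2.82×3.9 = 6.99 V.
Saturation requires V_DS ≥ V_GS − V_t = 1.25 V; 6.99 ≥ 1.25 ✓.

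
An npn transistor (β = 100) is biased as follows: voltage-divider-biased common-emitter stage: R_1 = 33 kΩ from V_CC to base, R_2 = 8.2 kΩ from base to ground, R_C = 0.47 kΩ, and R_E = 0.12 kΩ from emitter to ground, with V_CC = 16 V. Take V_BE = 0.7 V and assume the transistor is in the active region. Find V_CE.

V_CE ≈ 8.1 V

Thevenize the base divider: V_Th = V_CC·R_2/(R_1+R_2) = 16×8.2/41.2 = 3.18 V, R_Th = R_1‖R_2 = 6.57 kΩ.
Base-emitter loop: V_Th = I_B·R_Th + V_BE + (β+1)I_B·R_E, so I_B = (3.18 − 0.7) / (6.57 + 101×0.12) = 0.133 mA.
I_C = β·I_B = 100×0.133 = 13.3 mA, and I_E = (β+1)I_B = 13.4 mA.
V_CE = V_CC − I_C·R_C − I_E·R_E = 16 − 13.3×0.47 − 13.4×0.12 = 8.14 V.
V_CE = 8.14 V > 0.2 V confirms active-region operation.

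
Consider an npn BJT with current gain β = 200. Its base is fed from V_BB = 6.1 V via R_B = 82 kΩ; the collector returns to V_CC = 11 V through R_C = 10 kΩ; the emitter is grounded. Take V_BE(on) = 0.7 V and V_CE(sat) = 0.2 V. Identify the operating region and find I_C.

saturation; I_C ≈ 1.1 mA

Assume active: I_B = (6.1 − 0.7)/82 = 0.0659 mA, giving I_C = β·I_B = 13.2 mA.
But then V_CE = 11 − 13.2×10 = -121 V < V_CE(sat) = 0.2 V — impossible in the active region.
So the transistor is saturated. With V_CE = 0.2 V, I_C = (V_CC − 0.2)/R_C = 10.8/10 = 1.08 mA.
Check: β·I_B = 13.2 mA > I_C = 1.08 mA, confirming saturation.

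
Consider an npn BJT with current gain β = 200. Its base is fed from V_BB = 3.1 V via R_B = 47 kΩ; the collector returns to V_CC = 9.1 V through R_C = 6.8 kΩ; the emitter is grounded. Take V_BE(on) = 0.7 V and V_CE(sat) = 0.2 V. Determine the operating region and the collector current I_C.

Assume active: I_B = (3.1 − 0.7)/47 = 0.0511 mA, giving I_C = β·I_B = 10.2 mA.
But then V_CE = 9.1 − 10.2×6.8 = -60.3 V < V_CE(sat) = 0.2 V — impossible in the active region.
So the transistor is saturated. With V_CE = 0.2 V, I_C = (V_CC − 0.2)/R_C = 8.9/6.8 = 1.31 mA.
Check: β·I_B = 10.2 mA > I_C = 1.31 mA, confirming saturation.

saturation; I_C ≈ 1.3 mA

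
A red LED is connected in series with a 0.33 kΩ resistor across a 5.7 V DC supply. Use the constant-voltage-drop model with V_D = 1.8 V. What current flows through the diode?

I ≈ 12 mA

KVL around the loop: 5.7 = V_D + I·R = 1.8 + I × 0.33 kΩ.
So I = (5.7 − 1.8) / 0.33 kΩ = 3.9 / 0.33 = 11.8 mA.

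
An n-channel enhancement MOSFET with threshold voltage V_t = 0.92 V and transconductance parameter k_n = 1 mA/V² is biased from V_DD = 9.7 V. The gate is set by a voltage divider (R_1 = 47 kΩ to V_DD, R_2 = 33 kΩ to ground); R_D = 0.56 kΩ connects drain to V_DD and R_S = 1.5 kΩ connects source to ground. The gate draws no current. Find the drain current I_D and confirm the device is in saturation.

I_D ≈ 1.1 mA

V_G = V_DD·R_2/(R_1+R_2) = 9.7×33/80 = 4 V.
Assume saturation: I_D = (k_n/2)(V_GS − V_t)² with V_GS = V_G − I_D·R_S = 4 − 1.5·I_D.
Substituting gives 1.12·I_D² − 5.62·I_D + 4.75 = 0, with roots I_D = 1.08 or 3.92 mA.
The root I_D = 3.92 mA gives V_GS = -1.88 V ≤ V_t, so take I_D = 1.08 mA.
Then V_GS = 2.39 V and V_DS = V_DD − I_D(R_D+R_S) = 9.7 − 1.08×2.06 = 7.48 V.
Saturation requires V_DS ≥ V_GS − V_t = 1.47 V; 7.48 ≥ 1.47 ✓.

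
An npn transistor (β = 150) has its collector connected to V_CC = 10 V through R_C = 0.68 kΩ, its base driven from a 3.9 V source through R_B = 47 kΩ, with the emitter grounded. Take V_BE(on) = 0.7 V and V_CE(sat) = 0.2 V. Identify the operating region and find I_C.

Assume active. Base-emitter loop: I_B = (V_BB − V_BE)/R_B = (3.9 − 0.7)/47 = 0.0681 mA.
I_C = β·I_B = 150×0.0681 = 10.2 mA.
V_CE = V_CC − I_C·R_C = 10 − 10.2×0.68 = 3.06 V > V_CE(sat), so the active-region assumption holds.

active; I_C ≈ 10 mA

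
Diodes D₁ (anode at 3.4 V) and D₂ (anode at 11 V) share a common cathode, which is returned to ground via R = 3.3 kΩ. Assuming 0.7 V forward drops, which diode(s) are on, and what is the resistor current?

Only D₂ conducts; I_R ≈ 3.1 mA

Assume both conduct. Then node N would need to be at both 3.4−0.7 = 2.7 V and 11−0.7 = 10.3 V, which is impossible.
Assume only D₂ conducts: V_N = 11 − 0.7 = 10.3 V, so I_R = 10.3/3.3 = 3.12 mA.
Check D₁: its anode-to-cathode voltage is 3.4 − 10.3 = -6.9 V < 0.7 V, so it is off. The assumption is consistent.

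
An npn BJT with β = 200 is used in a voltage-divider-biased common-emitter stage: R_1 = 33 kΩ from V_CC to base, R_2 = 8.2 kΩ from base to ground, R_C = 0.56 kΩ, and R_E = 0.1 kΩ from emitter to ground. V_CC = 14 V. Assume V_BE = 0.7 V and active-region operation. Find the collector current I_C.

Thevenize the base divider: V_Th = V_CC·R_2/(R_1+R_2) = 14×8.2/41.2 = 2.79 V, R_Th = R_1‖R_2 = 6.57 kΩ.
Base-emitter loop: V_Th = I_B·R_Th + V_BE + (β+1)I_B·R_E, so I_B = (2.79 − 0.7) / (6.57 + 201×0.1) = 0.0782 mA.
I_C = β·I_B = 200×0.0782 = 15.6 mA, and I_E = (β+1)I_B = 15.7 mA.
V_CE = V_CC − I_C·R_C − I_E·R_E = 14 − 15.6×0.56 − 15.7×0.1 = 3.66 V.
V_CE = 3.66 V > 0.2 V confirms active-region operation.

I_C ≈ 16 mA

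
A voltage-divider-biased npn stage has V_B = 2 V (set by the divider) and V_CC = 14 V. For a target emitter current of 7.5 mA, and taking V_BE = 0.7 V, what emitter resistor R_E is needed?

V_E = V_B − V_BE = 2 − 0.7 = 1.3 V.
R_E = V_E / I_E = 1.3 / 7.5 = 0.173 kΩ.

R_E ≈ 0.17 kΩ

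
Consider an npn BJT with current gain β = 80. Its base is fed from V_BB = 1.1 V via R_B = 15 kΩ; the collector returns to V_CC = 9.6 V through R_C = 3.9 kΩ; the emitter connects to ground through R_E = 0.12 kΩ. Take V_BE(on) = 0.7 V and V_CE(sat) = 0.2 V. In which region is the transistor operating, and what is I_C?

Assume active. Base-emitter loop: I_B = (V_BB − V_BE)/(R_B + (β+1)R_E) = (1.1 − 0.7)/(15 + 81×0.12) = 0.0162 mA.
I_C = β·I_B = 80×0.0162 = 1.29 mA.
V_CE = V_CC − I_C·R_C − I_E·R_E = 9.6 − 1.29×3.9 − 1.31×0.12 = 4.39 V > V_CE(sat), so the active-region assumption holds.

active; I_C ≈ 1.3 mA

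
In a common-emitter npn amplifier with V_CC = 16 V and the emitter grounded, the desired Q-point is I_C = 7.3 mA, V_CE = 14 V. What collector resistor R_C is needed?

Collector loop: V_CC = I_C·R_C + V_CE.
R_C = (V_CC − V_CE)/I_C = (16 − 14)/7.3 = 0.274 kΩ.

R_C ≈ 0.27 kΩ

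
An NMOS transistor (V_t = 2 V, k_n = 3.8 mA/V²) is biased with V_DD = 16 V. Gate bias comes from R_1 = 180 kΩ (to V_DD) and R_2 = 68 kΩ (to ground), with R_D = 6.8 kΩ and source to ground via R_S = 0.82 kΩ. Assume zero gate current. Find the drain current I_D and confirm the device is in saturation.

I_D ≈ 1.7 mA

V_G = V_DD·R_2/(R_1+R_2) = 16×68/248 = 4.39 V.
Assume saturation: I_D = (k_n/2)(V_GS − V_t)² with V_GS = V_G − I_D·R_S = 4.39 − 0.82·I_D.
Substituting gives 1.28·I_D² − 8.44·I_D + 10.8 = 0, with roots I_D = 1.74 or 4.86 mA.
The root I_D = 4.86 mA gives V_GS = 0.4 V ≤ V_t, so take I_D = 1.74 mA.
Then V_GS = 2.96 V and V_DS = V_DD − I_D(R_D+R_S) = 16 − 1.74×7.62 = 2.72 V.
Saturation requires V_DS ≥ V_GS − V_t = 0.958 V; 2.72 ≥ 0.958 ✓.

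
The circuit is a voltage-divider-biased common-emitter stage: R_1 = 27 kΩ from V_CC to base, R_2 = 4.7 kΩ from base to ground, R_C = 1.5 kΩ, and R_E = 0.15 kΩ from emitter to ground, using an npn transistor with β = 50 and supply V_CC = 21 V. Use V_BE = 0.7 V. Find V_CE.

V_CE ≈ 3.9 V

Thevenize the base divider: V_Th = V_CC·R_2/(R_1+R_2) = 21×4.7/31.7 = 3.11 V, R_Th = R_1‖R_2 = 4 kΩ.
Base-emitter loop: V_Th = I_B·R_Th + V_BE + (β+1)I_B·R_E, so I_B = (3.11 − 0.7) / (4 + 51×0.15) = 0.207 mA.
I_C = β·I_B = 50×0.207 = 10.4 mA, and I_E = (β+1)I_B = 10.6 mA.
V_CE = V_CC − I_C·R_C − I_E·R_E = 21 − 10.4×1.5 − 10.6×0.15 = 3.88 V.
V_CE = 3.88 V > 0.2 V confirms active-region operation.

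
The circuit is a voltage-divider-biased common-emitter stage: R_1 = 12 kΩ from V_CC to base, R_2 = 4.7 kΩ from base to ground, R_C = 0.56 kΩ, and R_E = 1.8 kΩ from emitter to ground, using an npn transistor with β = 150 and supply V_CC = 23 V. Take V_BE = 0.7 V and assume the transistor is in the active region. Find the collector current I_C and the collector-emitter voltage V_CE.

I_C ≈ 3.1 mA, V_CE ≈ 16 V

Thevenize the base divider: V_Th = V_CC·R_2/(R_1+R_2) = 23×4.7/16.7 = 6.47 V, R_Th = R_1‖R_2 = 3.38 kΩ.
Base-emitter loop: V_Th = I_B·R_Th + V_BE + (β+1)I_B·R_E, so I_B = (6.47 − 0.7) / (3.38 + 151×1.8) = 0.021 mA.
I_C = β·I_B = 150×0.021 = 3.15 mA, and I_E = (β+1)I_B = 3.17 mA.
V_CE = V_CC − I_C·R_C − I_E·R_E = 23 − 3.15×0.56 − 3.17×1.8 = 15.5 V.
V_CE = 15.5 V > 0.2 V confirms active-region operation.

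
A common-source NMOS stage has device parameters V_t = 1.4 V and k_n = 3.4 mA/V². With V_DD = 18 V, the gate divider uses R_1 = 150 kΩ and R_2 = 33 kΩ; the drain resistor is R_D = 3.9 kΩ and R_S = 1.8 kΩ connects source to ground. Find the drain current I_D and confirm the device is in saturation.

V_G = V_DD·R_2/(R_1+R_2) = 18×33/183 = 3.25 V.
Assume saturation: I_D = (k_n/2)(V_GS − V_t)² with V_GS = V_G − I_D·R_S = 3.25 − 1.8·I_D.
Substituting gives 5.51·I_D² − 12.3·I_D + 5.79 = 0, with roots I_D = 0.675 or 1.56 mA.
The root I_D = 1.56 mA gives V_GS = 0.443 V ≤ V_t, so take I_D = 0.675 mA.
Then V_GS = 2.03 V and V_DS = V_DD − I_D(R_D+R_S) = 18 − 0.675×5.7 = 14.2 V.
Saturation requires V_DS ≥ V_GS − V_t = 0.63 V; 14.2 ≥ 0.63 ✓.

I_D ≈ 0.68 mA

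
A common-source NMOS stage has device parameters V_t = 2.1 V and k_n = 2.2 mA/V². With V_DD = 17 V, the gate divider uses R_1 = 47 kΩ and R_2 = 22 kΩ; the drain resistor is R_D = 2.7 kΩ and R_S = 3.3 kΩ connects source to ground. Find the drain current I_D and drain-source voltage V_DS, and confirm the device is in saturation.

I_D ≈ 0.76 mA, V_DS ≈ 12 V

V_G = V_DD·R_2/(R_1+R_2) = 17×22/69 = 5.42 V.
Assume saturation: I_D = (k_n/2)(V_GS − V_t)² with V_GS = V_G − I_D·R_S = 5.42 − 3.3·I_D.
Substituting gives 12·I_D² − 25.1·I_D + 12.1 = 0, with roots I_D = 0.755 or 1.34 mA.
The root I_D = 1.34 mA gives V_GS = 0.996 V ≤ V_t, so take I_D = 0.755 mA.
Then V_GS = 2.93 V and V_DS = V_DD − I_D(R_D+R_S) = 17 − 0.755×6 = 12.5 V.
Saturation requires V_DS ≥ V_GS − V_t = 0.829 V; 12.5 ≥ 0.829 ✓.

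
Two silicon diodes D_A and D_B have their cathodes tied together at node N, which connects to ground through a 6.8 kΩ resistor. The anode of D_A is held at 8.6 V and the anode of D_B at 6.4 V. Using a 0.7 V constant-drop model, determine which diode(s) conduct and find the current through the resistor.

Assume both conduct. Then node N would need to be at both 8.6−0.7 = 7.9 V and 6.4−0.7 = 5.7 V, which is impossible.
Assume only D_A conducts: V_N = 8.6 − 0.7 = 7.9 V, so I_R = 7.9/6.8 = 1.16 mA.
Check D_B: its anode-to-cathode voltage is 6.4 − 7.9 = -1.5 V < 0.7 V, so it is off. The assumption is consistent.

Only D_A conducts; I_R ≈ 1.2 mA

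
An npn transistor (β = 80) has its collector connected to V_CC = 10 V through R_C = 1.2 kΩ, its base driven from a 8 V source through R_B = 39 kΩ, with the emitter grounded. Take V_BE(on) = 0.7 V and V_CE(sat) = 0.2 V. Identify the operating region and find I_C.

saturation; I_C ≈ 8.2 mA

Assume active: I_B = (8 − 0.7)/39 = 0.187 mA, giving I_C = β·I_B = 15 mA.
But then V_CE = 10 − 15×1.2 = -7.97 V < V_CE(sat) = 0.2 V — impossible in the active region.
So the transistor is saturated. With V_CE = 0.2 V, I_C = (V_CC − 0.2)/R_C = 9.8/1.2 = 8.17 mA.
Check: β·I_B = 15 mA > I_C = 8.17 mA, confirming saturation.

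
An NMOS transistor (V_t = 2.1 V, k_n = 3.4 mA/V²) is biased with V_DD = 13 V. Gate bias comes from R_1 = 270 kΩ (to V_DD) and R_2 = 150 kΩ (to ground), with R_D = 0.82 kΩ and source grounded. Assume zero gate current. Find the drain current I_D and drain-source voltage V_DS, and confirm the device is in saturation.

I_D ≈ 11 mA, V_DS ≈ 4 V

V_G = V_DD·R_2/(R_1+R_2) = 13×150/420 = 4.64 V. With the source grounded, V_GS = V_G = 4.64 V.
Assume saturation: I_D = (k_n/2)(V_GS − V_t)² = (3.4/2)×(4.64 − 2.1)² = 1.7×2.54² = 11 mA.
V_DS = V_DD − I_D·R_D = 13 − 11×0.82 = 3.99 V.
Saturation requires V_DS ≥ V_GS − V_t = 2.54 V; 3.99 ≥ 2.54 ✓.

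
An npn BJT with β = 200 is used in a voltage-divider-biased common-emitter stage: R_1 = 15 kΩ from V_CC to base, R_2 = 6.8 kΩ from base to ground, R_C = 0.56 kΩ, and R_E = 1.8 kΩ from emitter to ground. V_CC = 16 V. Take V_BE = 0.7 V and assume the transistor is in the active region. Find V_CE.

V_CE ≈ 10 V

Thevenize the base divider: V_Th = V_CC·R_2/(R_1+R_2) = 16×6.8/21.8 = 4.99 V, R_Th = R_1‖R_2 = 4.68 kΩ.
Base-emitter loop: V_Th = I_B·R_Th + V_BE + (β+1)I_B·R_E, so I_B = (4.99 − 0.7) / (4.68 + 201×1.8) = 0.0117 mA.
I_C = β·I_B = 200×0.0117 = 2.34 mA, and I_E = (β+1)I_B = 2.35 mA.
V_CE = V_CC − I_C·R_C − I_E·R_E = 16 − 2.34×0.56 − 2.35×1.8 = 10.5 V.
V_CE = 10.5 V > 0.2 V confirms active-region operation.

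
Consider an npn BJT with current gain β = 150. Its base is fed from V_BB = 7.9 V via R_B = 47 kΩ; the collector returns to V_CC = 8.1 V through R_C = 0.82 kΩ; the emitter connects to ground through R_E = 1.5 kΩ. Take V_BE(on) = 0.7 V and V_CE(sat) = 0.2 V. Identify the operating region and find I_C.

Assume active: I_B = (7.9 − 0.7)/(47 + 151×1.5) = 0.0263 mA, I_C = β·I_B = 3.95 mA.
Then V_CE = 8.1 − 3.95×0.82 − 3.98×1.5 = -1.1 V < 0.2 V — the active assumption fails.
Re-solve with V_CE = 0.2 V. KCL at the emitter: V_E/R_E = (V_BB−0.7−V_E)/R_B + (V_CC−0.2−V_E)/R_C, giving V_E = 5.13 V.
I_C = (V_CC − 0.2 − V_E)/R_C = (7.9 − 5.13)/0.82 = 3.38 mA.
Check: I_B = (7.2 − 5.13)/47 = 0.044 mA, and β·I_B = 6.6 mA > I_C, confirming saturation.

saturation; I_C ≈ 3.4 mA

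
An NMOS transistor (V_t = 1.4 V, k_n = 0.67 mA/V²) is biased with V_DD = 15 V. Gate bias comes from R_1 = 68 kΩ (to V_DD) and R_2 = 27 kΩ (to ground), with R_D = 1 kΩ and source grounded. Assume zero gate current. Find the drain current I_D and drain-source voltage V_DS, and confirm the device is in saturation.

I_D ≈ 2.7 mA, V_DS ≈ 12 V

V_G = V_DD·R_2/(R_1+R_2) = 15×27/95 = 4.26 V. With the source grounded, V_GS = V_G = 4.26 V.
Assume saturation: I_D = (k_n/2)(V_GS − V_t)² = (0.67/2)×(4.26 − 1.4)² = 0.335×2.86² = 2.75 mA.
V_DS = V_DD − I_D·R_D = 15 − 2.75×1 = 12.3 V.
Saturation requires V_DS ≥ V_GS − V_t = 2.86 V; 12.3 ≥ 2.86 ✓.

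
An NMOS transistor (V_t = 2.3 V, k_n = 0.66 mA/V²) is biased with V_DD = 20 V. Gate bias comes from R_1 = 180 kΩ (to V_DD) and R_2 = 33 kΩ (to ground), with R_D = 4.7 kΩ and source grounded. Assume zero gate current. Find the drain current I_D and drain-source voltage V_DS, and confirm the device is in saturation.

V_G = V_DD·R_2/(R_1+R_2) = 20×33/213 = 3.1 V. With the source grounded, V_GS = V_G = 3.1 V.
Assume saturation: I_D = (k_n/2)(V_GS − V_t)² = (0.66/2)×(3.1 − 2.3)² = 0.33×0.799² = 0.21 mA.
V_DS = V_DD − I_D·R_D = 20 − 0.21×4.7 = 19 V.
Saturation requires V_DS ≥ V_GS − V_t = 0.799 V; 19 ≥ 0.799 ✓.

I_D ≈ 0.21 mA, V_DS ≈ 19 V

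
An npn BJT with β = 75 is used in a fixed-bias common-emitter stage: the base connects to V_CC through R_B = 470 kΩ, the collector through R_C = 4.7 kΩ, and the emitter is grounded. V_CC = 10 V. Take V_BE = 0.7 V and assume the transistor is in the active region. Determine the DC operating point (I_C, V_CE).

Base loop: V_CC = I_B·R_B + V_BE, so I_B = (10 − 0.7)/470 kΩ = 0.0198 mA.
In the active region I_C = β·I_B = 75 × 0.0198 = 1.48 mA.
Collector loop: V_CE = V_CC − I_C·R_C = 10 − 1.48×4.7 = 3.02 V.
Since V_CE = 3.02 V > V_CE(sat) ≈ 0.2 V, the transistor is in the active region as assumed.

I_C ≈ 1.5 mA, V_CE ≈ 3 V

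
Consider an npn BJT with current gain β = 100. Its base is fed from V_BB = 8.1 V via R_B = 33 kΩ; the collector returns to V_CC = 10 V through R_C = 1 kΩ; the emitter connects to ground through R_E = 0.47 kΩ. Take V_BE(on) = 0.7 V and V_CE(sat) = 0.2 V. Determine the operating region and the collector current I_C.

saturation; I_C ≈ 6.6 mA

Assume active: I_B = (8.1 − 0.7)/(33 + 101×0.47) = 0.092 mA, I_C = β·I_B = 9.2 mA.
Then V_CE = 10 − 9.2×1 − 9.29×0.47 = -3.56 V < 0.2 V — the active assumption fails.
Re-solve with V_CE = 0.2 V. KCL at the emitter: V_E/R_E = (V_BB−0.7−V_E)/R_B + (V_CC−0.2−V_E)/R_C, giving V_E = 3.17 V.
I_C = (V_CC − 0.2 − V_E)/R_C = (9.8 − 3.17)/1 = 6.63 mA.
Check: I_B = (7.4 − 3.17)/33 = 0.128 mA, and β·I_B = 12.8 mA > I_C, confirming saturation.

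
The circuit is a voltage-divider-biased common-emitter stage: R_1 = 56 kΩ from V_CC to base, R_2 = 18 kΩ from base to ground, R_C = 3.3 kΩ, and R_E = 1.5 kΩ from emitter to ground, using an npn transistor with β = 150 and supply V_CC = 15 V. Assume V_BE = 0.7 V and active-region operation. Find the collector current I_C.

I_C ≈ 1.8 mA

Thevenize the base divider: V_Th = V_CC·R_2/(R_1+R_2) = 15×18/74 = 3.65 V, R_Th = R_1‖R_2 = 13.6 kΩ.
Base-emitter loop: V_Th = I_B·R_Th + V_BE + (β+1)I_B·R_E, so I_B = (3.65 − 0.7) / (13.6 + 151×1.5) = 0.0123 mA.
I_C = β·I_B = 150×0.0123 = 1.84 mA, and I_E = (β+1)I_B = 1.85 mA.
V_CE = V_CC − I_C·R_C − I_E·R_E = 15 − 1.84×3.3 − 1.85×1.5 = 6.14 V.
V_CE = 6.14 V > 0.2 V confirms active-region operation.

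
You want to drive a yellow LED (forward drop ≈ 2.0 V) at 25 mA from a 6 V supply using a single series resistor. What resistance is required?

The resistor drops V_S − V_D = 6 − 2.0 = 4 V at 25 mA.
R = 4 V / 25 mA = 0.16 kΩ.

R ≈ 0.16 kΩ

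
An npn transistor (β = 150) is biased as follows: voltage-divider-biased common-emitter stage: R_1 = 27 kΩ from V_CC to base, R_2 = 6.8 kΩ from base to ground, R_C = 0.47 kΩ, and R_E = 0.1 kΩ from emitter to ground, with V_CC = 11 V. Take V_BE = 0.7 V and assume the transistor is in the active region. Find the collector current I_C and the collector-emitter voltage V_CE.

I_C ≈ 11 mA, V_CE ≈ 4.7 V

Thevenize the base divider: V_Th = V_CC·R_2/(R_1+R_2) = 11×6.8/33.8 = 2.21 V, R_Th = R_1‖R_2 = 5.43 kΩ.
Base-emitter loop: V_Th = I_B·R_Th + V_BE + (β+1)I_B·R_E, so I_B = (2.21 − 0.7) / (5.43 + 151×0.1) = 0.0737 mA.
I_C = β·I_B = 150×0.0737 = 11.1 mA, and I_E = (β+1)I_B = 11.1 mA.
V_CE = V_CC − I_C·R_C − I_E·R_E = 11 − 11.1×0.47 − 11.1×0.1 = 4.69 V.
V_CE = 4.69 V > 0.2 V confirms active-region operation.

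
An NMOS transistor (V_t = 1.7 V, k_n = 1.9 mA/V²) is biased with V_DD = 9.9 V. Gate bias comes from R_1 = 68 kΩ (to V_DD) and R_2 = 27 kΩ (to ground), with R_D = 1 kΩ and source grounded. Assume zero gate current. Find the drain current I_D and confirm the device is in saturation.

I_D ≈ 1.2 mA

V_G = V_DD·R_2/(R_1+R_2) = 9.9×27/95 = 2.81 V. With the source grounded, V_GS = V_G = 2.81 V.
Assume saturation: I_D = (k_n/2)(V_GS − V_t)² = (1.9/2)×(2.81 − 1.7)² = 0.95×1.11² = 1.18 mA.
V_DS = V_DD − I_D·R_D = 9.9 − 1.18×1 = 8.72 V.
Saturation requires V_DS ≥ V_GS − V_t = 1.11 V; 8.72 ≥ 1.11 ✓.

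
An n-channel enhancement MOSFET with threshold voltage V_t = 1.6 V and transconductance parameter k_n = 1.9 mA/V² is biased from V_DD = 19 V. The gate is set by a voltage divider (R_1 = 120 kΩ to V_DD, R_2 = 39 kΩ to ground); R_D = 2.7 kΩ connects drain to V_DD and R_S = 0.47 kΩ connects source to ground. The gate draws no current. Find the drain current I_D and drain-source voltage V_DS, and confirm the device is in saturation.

V_G = V_DD·R_2/(R_1+R_2) = 19×39/159 = 4.66 V.
Assume saturation: I_D = (k_n/2)(V_GS − V_t)² with V_GS = V_G − I_D·R_S = 4.66 − 0.47·I_D.
Substituting gives 0.21·I_D² − 3.73·I_D + 8.9 = 0, with roots I_D = 2.84 or 15 mA.
The root I_D = 15 mA gives V_GS = -2.37 V ≤ V_t, so take I_D = 2.84 mA.
Then V_GS = 3.33 V and V_DS = V_DD − I_D(R_D+R_S) = 19 − 2.84×3.17 = 10 V.
Saturation requires V_DS ≥ V_GS − V_t = 1.73 V; 10 ≥ 1.73 ✓.

I_D ≈ 2.8 mA, V_DS ≈ 10 V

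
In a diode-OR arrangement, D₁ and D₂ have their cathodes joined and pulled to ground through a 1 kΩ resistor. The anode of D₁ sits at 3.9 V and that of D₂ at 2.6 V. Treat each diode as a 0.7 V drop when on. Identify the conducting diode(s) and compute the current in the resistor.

Only D₁ conducts; I_R ≈ 3.2 mA

Assume both conduct. Then node N would need to be at both 3.9−0.7 = 3.2 V and 2.6−0.7 = 1.9 V, which is impossible.
Assume only D₁ conducts: V_N = 3.9 − 0.7 = 3.2 V, so I_R = 3.2/1 = 3.2 mA.
Check D₂: its anode-to-cathode voltage is 2.6 − 3.2 = -0.6 V < 0.7 V, so it is off. The assumption is consistent.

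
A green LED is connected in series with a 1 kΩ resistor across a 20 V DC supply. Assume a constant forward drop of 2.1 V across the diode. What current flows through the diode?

I ≈ 18 mA

KVL around the loop: 20 = V_D + I·R = 2.1 + I × 1 kΩ.
So I = (20 − 2.1) / 1 kΩ = 17.9 / 1 = 17.9 mA.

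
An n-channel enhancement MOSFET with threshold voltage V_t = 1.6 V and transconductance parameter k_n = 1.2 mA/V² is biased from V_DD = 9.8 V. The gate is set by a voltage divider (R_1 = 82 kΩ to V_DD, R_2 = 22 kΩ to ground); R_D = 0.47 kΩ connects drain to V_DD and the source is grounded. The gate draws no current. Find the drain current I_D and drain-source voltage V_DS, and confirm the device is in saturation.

I_D ≈ 0.13 mA, V_DS ≈ 9.7 V

V_G = V_DD·R_2/(R_1+R_2) = 9.8×22/104 = 2.07 V. With the source grounded, V_GS = V_G = 2.07 V.
Assume saturation: I_D = (k_n/2)(V_GS − V_t)² = (1.2/2)×(2.07 − 1.6)² = 0.6×0.473² = 0.134 mA.
V_DS = V_DD − I_D·R_D = 9.8 − 0.134×0.47 = 9.74 V.
Saturation requires V_DS ≥ V_GS − V_t = 0.473 V; 9.74 ≥ 0.473 ✓.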